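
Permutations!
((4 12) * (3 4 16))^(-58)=((3 4 12 16))^(-58)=(3 12)(4 16)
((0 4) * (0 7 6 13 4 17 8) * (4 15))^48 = ((0 17 8)(4 7 6 13 15))^48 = (17)(4 13 7 15 6)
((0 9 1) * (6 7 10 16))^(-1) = (0 1 9)(6 16 10 7)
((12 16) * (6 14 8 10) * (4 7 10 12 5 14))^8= (5 12 14 16 8)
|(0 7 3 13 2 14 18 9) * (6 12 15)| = 24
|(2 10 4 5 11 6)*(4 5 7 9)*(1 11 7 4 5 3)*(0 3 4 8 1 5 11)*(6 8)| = |(0 3 5 7 9 11 8 1)(2 10 4 6)| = 8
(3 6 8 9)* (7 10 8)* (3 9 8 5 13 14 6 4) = (3 4)(5 13 14 6 7 10) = [0, 1, 2, 4, 3, 13, 7, 10, 8, 9, 5, 11, 12, 14, 6]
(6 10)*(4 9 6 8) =(4 9 6 10 8) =[0, 1, 2, 3, 9, 5, 10, 7, 4, 6, 8]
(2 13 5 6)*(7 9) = [0, 1, 13, 3, 4, 6, 2, 9, 8, 7, 10, 11, 12, 5] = (2 13 5 6)(7 9)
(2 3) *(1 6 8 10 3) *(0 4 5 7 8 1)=(0 4 5 7 8 10 3 2)(1 6)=[4, 6, 0, 2, 5, 7, 1, 8, 10, 9, 3]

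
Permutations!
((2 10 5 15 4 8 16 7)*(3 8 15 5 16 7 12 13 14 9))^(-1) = ((2 10 16 12 13 14 9 3 8 7)(4 15))^(-1) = (2 7 8 3 9 14 13 12 16 10)(4 15)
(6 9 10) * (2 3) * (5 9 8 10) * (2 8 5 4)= (2 3 8 10 6 5 9 4)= [0, 1, 3, 8, 2, 9, 5, 7, 10, 4, 6]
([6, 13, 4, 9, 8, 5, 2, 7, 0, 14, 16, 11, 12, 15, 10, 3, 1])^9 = [8, 13, 6, 9, 2, 5, 0, 7, 4, 14, 16, 11, 12, 15, 10, 3, 1]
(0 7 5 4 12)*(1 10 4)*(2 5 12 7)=[2, 10, 5, 3, 7, 1, 6, 12, 8, 9, 4, 11, 0]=(0 2 5 1 10 4 7 12)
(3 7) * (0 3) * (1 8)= [3, 8, 2, 7, 4, 5, 6, 0, 1]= (0 3 7)(1 8)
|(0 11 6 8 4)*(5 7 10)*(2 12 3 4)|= 24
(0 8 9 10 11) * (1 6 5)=(0 8 9 10 11)(1 6 5)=[8, 6, 2, 3, 4, 1, 5, 7, 9, 10, 11, 0]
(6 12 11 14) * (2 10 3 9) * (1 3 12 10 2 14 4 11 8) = (1 3 9 14 6 10 12 8)(4 11) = [0, 3, 2, 9, 11, 5, 10, 7, 1, 14, 12, 4, 8, 13, 6]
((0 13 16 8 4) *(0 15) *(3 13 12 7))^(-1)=(0 15 4 8 16 13 3 7 12)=((0 12 7 3 13 16 8 4 15))^(-1)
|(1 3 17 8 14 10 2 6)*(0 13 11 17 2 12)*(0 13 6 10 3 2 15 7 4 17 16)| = 63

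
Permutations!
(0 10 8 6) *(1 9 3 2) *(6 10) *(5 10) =(0 6)(1 9 3 2)(5 10 8) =[6, 9, 1, 2, 4, 10, 0, 7, 5, 3, 8]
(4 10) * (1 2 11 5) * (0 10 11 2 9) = (0 10 4 11 5 1 9) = [10, 9, 2, 3, 11, 1, 6, 7, 8, 0, 4, 5]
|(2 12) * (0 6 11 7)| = 4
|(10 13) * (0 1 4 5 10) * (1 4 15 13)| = 7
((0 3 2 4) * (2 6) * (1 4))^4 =((0 3 6 2 1 4))^4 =(0 1 6)(2 3 4)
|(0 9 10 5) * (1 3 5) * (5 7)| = 7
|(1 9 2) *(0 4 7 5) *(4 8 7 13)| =12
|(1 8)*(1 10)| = 3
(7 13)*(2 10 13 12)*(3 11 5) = (2 10 13 7 12)(3 11 5) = [0, 1, 10, 11, 4, 3, 6, 12, 8, 9, 13, 5, 2, 7]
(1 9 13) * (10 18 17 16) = (1 9 13)(10 18 17 16) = [0, 9, 2, 3, 4, 5, 6, 7, 8, 13, 18, 11, 12, 1, 14, 15, 10, 16, 17]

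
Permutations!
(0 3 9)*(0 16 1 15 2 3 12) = [12, 15, 3, 9, 4, 5, 6, 7, 8, 16, 10, 11, 0, 13, 14, 2, 1] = (0 12)(1 15 2 3 9 16)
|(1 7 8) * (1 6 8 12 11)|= |(1 7 12 11)(6 8)|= 4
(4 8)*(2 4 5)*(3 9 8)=(2 4 3 9 8 5)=[0, 1, 4, 9, 3, 2, 6, 7, 5, 8]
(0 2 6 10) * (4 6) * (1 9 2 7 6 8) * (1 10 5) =(0 7 6 5 1 9 2 4 8 10) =[7, 9, 4, 3, 8, 1, 5, 6, 10, 2, 0]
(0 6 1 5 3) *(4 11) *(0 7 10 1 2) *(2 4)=(0 6 4 11 2)(1 5 3 7 10)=[6, 5, 0, 7, 11, 3, 4, 10, 8, 9, 1, 2]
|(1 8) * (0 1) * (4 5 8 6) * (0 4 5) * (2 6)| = |(0 1 2 6 5 8 4)| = 7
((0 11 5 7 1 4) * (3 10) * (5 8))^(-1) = (0 4 1 7 5 8 11)(3 10) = ((0 11 8 5 7 1 4)(3 10))^(-1)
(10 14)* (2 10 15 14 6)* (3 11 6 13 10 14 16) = (2 14 15 16 3 11 6)(10 13) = [0, 1, 14, 11, 4, 5, 2, 7, 8, 9, 13, 6, 12, 10, 15, 16, 3]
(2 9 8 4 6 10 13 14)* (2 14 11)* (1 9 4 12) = (14)(1 9 8 12)(2 4 6 10 13 11) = [0, 9, 4, 3, 6, 5, 10, 7, 12, 8, 13, 2, 1, 11, 14]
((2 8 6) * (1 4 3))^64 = ((1 4 3)(2 8 6))^64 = (1 4 3)(2 8 6)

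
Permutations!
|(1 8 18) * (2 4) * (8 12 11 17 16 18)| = 6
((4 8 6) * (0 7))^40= ((0 7)(4 8 6))^40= (4 8 6)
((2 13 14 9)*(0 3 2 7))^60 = (0 14 3 9 2 7 13)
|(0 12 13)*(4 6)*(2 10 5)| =6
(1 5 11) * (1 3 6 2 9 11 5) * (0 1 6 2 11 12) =[1, 6, 9, 2, 4, 5, 11, 7, 8, 12, 10, 3, 0] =(0 1 6 11 3 2 9 12)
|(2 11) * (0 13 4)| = 6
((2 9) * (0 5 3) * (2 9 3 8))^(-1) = (9)(0 3 2 8 5)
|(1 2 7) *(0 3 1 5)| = |(0 3 1 2 7 5)| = 6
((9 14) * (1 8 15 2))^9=((1 8 15 2)(9 14))^9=(1 8 15 2)(9 14)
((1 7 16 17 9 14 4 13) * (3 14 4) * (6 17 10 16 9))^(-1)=(1 13 4 9 7)(3 14)(6 17)(10 16)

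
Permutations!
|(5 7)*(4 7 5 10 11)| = 4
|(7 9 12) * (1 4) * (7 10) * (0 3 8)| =|(0 3 8)(1 4)(7 9 12 10)| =12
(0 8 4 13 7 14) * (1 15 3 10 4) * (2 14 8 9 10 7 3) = (0 9 10 4 13 3 7 8 1 15 2 14) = [9, 15, 14, 7, 13, 5, 6, 8, 1, 10, 4, 11, 12, 3, 0, 2]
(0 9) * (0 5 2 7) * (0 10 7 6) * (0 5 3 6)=[9, 1, 0, 6, 4, 2, 5, 10, 8, 3, 7]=(0 9 3 6 5 2)(7 10)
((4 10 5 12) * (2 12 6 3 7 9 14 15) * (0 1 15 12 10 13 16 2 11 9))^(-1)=((0 1 15 11 9 14 12 4 13 16 2 10 5 6 3 7))^(-1)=(0 7 3 6 5 10 2 16 13 4 12 14 9 11 15 1)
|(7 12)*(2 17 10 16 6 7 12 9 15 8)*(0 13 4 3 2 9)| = 30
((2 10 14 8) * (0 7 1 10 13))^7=((0 7 1 10 14 8 2 13))^7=(0 13 2 8 14 10 1 7)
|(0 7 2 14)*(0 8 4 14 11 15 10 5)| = 21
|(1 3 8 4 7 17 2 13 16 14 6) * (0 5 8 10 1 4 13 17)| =|(0 5 8 13 16 14 6 4 7)(1 3 10)(2 17)| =18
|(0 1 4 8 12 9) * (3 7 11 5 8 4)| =9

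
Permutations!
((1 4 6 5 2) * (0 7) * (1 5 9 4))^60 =(9)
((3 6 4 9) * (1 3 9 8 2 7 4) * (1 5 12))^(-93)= ((1 3 6 5 12)(2 7 4 8))^(-93)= (1 6 12 3 5)(2 8 4 7)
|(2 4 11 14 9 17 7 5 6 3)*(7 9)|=8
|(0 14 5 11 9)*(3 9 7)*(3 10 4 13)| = 10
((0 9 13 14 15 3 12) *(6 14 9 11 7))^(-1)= ((0 11 7 6 14 15 3 12)(9 13))^(-1)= (0 12 3 15 14 6 7 11)(9 13)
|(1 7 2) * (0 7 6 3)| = 6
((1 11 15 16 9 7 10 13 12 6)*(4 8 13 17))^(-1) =(1 6 12 13 8 4 17 10 7 9 16 15 11)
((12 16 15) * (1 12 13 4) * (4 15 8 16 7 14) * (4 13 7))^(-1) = (1 4 12)(7 15 13 14)(8 16)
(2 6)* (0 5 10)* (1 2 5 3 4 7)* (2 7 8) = (0 3 4 8 2 6 5 10)(1 7) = [3, 7, 6, 4, 8, 10, 5, 1, 2, 9, 0]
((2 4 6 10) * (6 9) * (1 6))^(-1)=(1 9 4 2 10 6)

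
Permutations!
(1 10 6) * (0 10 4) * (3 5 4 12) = (0 10 6 1 12 3 5 4) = [10, 12, 2, 5, 0, 4, 1, 7, 8, 9, 6, 11, 3]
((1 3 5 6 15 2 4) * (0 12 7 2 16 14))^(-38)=(0 16 6 3 4 7)(1 2 12 14 15 5)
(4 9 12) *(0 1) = [1, 0, 2, 3, 9, 5, 6, 7, 8, 12, 10, 11, 4] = (0 1)(4 9 12)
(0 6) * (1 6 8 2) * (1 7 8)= (0 1 6)(2 7 8)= [1, 6, 7, 3, 4, 5, 0, 8, 2]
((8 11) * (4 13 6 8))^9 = (4 11 8 6 13)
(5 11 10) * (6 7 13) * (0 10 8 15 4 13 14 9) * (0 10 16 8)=(0 16 8 15 4 13 6 7 14 9 10 5 11)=[16, 1, 2, 3, 13, 11, 7, 14, 15, 10, 5, 0, 12, 6, 9, 4, 8]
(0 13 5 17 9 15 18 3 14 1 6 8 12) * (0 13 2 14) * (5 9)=(0 2 14 1 6 8 12 13 9 15 18 3)(5 17)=[2, 6, 14, 0, 4, 17, 8, 7, 12, 15, 10, 11, 13, 9, 1, 18, 16, 5, 3]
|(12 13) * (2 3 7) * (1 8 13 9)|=15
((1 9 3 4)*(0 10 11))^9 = ((0 10 11)(1 9 3 4))^9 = (11)(1 9 3 4)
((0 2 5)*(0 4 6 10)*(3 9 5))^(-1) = (0 10 6 4 5 9 3 2)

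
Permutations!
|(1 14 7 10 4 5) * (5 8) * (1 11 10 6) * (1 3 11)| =10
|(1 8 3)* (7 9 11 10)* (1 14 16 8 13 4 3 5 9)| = |(1 13 4 3 14 16 8 5 9 11 10 7)| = 12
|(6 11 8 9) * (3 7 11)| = |(3 7 11 8 9 6)| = 6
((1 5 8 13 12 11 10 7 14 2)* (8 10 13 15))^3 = ((1 5 10 7 14 2)(8 15)(11 13 12))^3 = (1 7)(2 10)(5 14)(8 15)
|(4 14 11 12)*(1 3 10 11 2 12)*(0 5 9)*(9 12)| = |(0 5 12 4 14 2 9)(1 3 10 11)| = 28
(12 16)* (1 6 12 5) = [0, 6, 2, 3, 4, 1, 12, 7, 8, 9, 10, 11, 16, 13, 14, 15, 5] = (1 6 12 16 5)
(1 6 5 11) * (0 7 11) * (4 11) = (0 7 4 11 1 6 5) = [7, 6, 2, 3, 11, 0, 5, 4, 8, 9, 10, 1]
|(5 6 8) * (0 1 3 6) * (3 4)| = 7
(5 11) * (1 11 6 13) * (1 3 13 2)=(1 11 5 6 2)(3 13)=[0, 11, 1, 13, 4, 6, 2, 7, 8, 9, 10, 5, 12, 3]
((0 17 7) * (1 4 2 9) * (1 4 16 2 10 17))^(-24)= (0 2 10)(1 9 17)(4 7 16)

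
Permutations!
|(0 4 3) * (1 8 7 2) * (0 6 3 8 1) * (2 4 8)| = |(0 8 7 4 2)(3 6)| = 10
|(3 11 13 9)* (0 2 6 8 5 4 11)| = |(0 2 6 8 5 4 11 13 9 3)| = 10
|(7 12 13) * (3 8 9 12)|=6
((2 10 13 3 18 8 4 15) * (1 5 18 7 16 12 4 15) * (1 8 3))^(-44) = ((1 5 18 3 7 16 12 4 8 15 2 10 13))^(-44) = (1 8 3 10 12 5 15 7 13 4 18 2 16)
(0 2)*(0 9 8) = [2, 1, 9, 3, 4, 5, 6, 7, 0, 8] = (0 2 9 8)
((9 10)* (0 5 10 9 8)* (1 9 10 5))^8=((0 1 9 10 8))^8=(0 10 1 8 9)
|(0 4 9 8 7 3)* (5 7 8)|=|(0 4 9 5 7 3)|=6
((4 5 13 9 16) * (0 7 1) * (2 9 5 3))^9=((0 7 1)(2 9 16 4 3)(5 13))^9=(2 3 4 16 9)(5 13)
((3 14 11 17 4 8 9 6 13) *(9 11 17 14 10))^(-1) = ((3 10 9 6 13)(4 8 11 14 17))^(-1) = (3 13 6 9 10)(4 17 14 11 8)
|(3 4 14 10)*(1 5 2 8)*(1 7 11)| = |(1 5 2 8 7 11)(3 4 14 10)| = 12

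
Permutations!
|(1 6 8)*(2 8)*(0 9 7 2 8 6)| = 7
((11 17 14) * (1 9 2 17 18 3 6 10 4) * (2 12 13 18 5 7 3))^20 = ((1 9 12 13 18 2 17 14 11 5 7 3 6 10 4))^20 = (1 2 7)(3 9 17)(4 18 5)(6 12 14)(10 13 11)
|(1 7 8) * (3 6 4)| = 3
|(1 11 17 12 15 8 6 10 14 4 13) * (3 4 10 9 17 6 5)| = 12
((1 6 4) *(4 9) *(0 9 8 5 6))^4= ((0 9 4 1)(5 6 8))^4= (9)(5 6 8)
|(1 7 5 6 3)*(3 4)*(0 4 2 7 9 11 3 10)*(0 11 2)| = |(0 4 10 11 3 1 9 2 7 5 6)| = 11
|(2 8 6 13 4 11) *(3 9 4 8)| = 15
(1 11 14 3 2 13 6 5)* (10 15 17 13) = [0, 11, 10, 2, 4, 1, 5, 7, 8, 9, 15, 14, 12, 6, 3, 17, 16, 13] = (1 11 14 3 2 10 15 17 13 6 5)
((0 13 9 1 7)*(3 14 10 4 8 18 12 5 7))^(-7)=((0 13 9 1 3 14 10 4 8 18 12 5 7))^(-7)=(0 10 7 14 5 3 12 1 18 9 8 13 4)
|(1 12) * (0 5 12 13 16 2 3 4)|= 9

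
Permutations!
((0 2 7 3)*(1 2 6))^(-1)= ((0 6 1 2 7 3))^(-1)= (0 3 7 2 1 6)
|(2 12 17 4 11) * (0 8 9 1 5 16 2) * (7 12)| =|(0 8 9 1 5 16 2 7 12 17 4 11)| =12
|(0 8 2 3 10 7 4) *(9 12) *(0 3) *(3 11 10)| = 12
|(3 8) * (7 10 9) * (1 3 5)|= 12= |(1 3 8 5)(7 10 9)|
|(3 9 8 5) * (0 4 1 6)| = |(0 4 1 6)(3 9 8 5)| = 4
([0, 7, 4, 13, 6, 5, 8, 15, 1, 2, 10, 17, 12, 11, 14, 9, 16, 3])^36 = [0, 2, 1, 3, 7, 5, 15, 4, 9, 8, 10, 11, 12, 13, 14, 6, 16, 17]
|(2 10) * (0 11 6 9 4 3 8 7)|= 8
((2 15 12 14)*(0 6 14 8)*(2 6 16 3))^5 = (0 12 2 16 8 15 3)(6 14)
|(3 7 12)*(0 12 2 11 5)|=7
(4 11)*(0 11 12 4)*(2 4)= [11, 1, 4, 3, 12, 5, 6, 7, 8, 9, 10, 0, 2]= (0 11)(2 4 12)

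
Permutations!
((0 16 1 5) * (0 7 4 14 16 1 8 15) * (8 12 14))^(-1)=((0 1 5 7 4 8 15)(12 14 16))^(-1)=(0 15 8 4 7 5 1)(12 16 14)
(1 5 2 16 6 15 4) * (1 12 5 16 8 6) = (1 16)(2 8 6 15 4 12 5) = [0, 16, 8, 3, 12, 2, 15, 7, 6, 9, 10, 11, 5, 13, 14, 4, 1]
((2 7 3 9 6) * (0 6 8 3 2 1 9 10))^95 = (0 8 6 3 1 10 9)(2 7)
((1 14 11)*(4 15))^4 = ((1 14 11)(4 15))^4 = (15)(1 14 11)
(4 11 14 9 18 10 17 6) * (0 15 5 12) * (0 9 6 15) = (4 11 14 6)(5 12 9 18 10 17 15) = [0, 1, 2, 3, 11, 12, 4, 7, 8, 18, 17, 14, 9, 13, 6, 5, 16, 15, 10]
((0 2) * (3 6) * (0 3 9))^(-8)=(0 3 9 2 6)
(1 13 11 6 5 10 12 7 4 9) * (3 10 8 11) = (1 13 3 10 12 7 4 9)(5 8 11 6) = [0, 13, 2, 10, 9, 8, 5, 4, 11, 1, 12, 6, 7, 3]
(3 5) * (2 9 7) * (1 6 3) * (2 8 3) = (1 6 2 9 7 8 3 5) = [0, 6, 9, 5, 4, 1, 2, 8, 3, 7]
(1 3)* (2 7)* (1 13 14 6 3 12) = (1 12)(2 7)(3 13 14 6) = [0, 12, 7, 13, 4, 5, 3, 2, 8, 9, 10, 11, 1, 14, 6]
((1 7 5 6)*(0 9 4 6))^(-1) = ((0 9 4 6 1 7 5))^(-1) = (0 5 7 1 6 4 9)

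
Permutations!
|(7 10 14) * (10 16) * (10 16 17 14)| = 3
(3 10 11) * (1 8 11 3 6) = (1 8 11 6)(3 10) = [0, 8, 2, 10, 4, 5, 1, 7, 11, 9, 3, 6]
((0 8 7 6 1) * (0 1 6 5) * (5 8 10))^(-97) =(0 5 10)(7 8)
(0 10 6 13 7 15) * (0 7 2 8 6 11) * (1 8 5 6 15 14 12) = (0 10 11)(1 8 15 7 14 12)(2 5 6 13) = [10, 8, 5, 3, 4, 6, 13, 14, 15, 9, 11, 0, 1, 2, 12, 7]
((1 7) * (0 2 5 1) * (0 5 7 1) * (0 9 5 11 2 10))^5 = ((0 10)(2 7 11)(5 9))^5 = (0 10)(2 11 7)(5 9)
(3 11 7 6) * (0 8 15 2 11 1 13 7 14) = [8, 13, 11, 1, 4, 5, 3, 6, 15, 9, 10, 14, 12, 7, 0, 2] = (0 8 15 2 11 14)(1 13 7 6 3)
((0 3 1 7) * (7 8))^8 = ((0 3 1 8 7))^8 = (0 8 3 7 1)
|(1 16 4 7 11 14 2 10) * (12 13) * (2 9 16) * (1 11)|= |(1 2 10 11 14 9 16 4 7)(12 13)|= 18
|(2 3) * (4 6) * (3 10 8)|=4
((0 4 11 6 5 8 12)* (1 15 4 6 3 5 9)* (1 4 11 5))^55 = ((0 6 9 4 5 8 12)(1 15 11 3))^55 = (0 12 8 5 4 9 6)(1 3 11 15)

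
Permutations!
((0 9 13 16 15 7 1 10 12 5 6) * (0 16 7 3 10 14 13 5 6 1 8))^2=(0 5 14 7)(1 13 8 9)(3 12 16)(6 15 10)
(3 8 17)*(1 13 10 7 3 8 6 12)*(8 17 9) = (17)(1 13 10 7 3 6 12)(8 9) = [0, 13, 2, 6, 4, 5, 12, 3, 9, 8, 7, 11, 1, 10, 14, 15, 16, 17]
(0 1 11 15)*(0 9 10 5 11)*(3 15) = [1, 0, 2, 15, 4, 11, 6, 7, 8, 10, 5, 3, 12, 13, 14, 9] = (0 1)(3 15 9 10 5 11)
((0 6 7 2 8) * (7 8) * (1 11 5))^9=((0 6 8)(1 11 5)(2 7))^9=(11)(2 7)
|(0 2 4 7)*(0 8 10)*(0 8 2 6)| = 6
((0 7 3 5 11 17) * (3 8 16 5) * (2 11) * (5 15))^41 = ((0 7 8 16 15 5 2 11 17))^41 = (0 5 7 2 8 11 16 17 15)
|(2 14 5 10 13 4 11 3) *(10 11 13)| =10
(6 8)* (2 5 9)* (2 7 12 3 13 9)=(2 5)(3 13 9 7 12)(6 8)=[0, 1, 5, 13, 4, 2, 8, 12, 6, 7, 10, 11, 3, 9]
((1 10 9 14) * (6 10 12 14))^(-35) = ((1 12 14)(6 10 9))^(-35) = (1 12 14)(6 10 9)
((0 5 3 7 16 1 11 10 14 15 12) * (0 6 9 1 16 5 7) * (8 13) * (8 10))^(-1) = (16)(0 3 5 7)(1 9 6 12 15 14 10 13 8 11)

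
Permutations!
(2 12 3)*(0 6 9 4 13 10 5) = (0 6 9 4 13 10 5)(2 12 3) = [6, 1, 12, 2, 13, 0, 9, 7, 8, 4, 5, 11, 3, 10]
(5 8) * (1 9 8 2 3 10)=[0, 9, 3, 10, 4, 2, 6, 7, 5, 8, 1]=(1 9 8 5 2 3 10)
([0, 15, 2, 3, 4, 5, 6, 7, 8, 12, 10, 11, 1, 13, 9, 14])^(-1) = (1 12 9 14 15)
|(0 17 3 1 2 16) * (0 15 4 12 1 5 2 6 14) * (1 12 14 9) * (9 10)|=36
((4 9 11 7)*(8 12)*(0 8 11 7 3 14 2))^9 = ((0 8 12 11 3 14 2)(4 9 7))^9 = (0 12 3 2 8 11 14)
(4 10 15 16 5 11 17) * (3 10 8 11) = (3 10 15 16 5)(4 8 11 17) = [0, 1, 2, 10, 8, 3, 6, 7, 11, 9, 15, 17, 12, 13, 14, 16, 5, 4]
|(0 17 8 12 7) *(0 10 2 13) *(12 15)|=|(0 17 8 15 12 7 10 2 13)|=9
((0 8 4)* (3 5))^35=(0 4 8)(3 5)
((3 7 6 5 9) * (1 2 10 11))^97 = (1 2 10 11)(3 6 9 7 5)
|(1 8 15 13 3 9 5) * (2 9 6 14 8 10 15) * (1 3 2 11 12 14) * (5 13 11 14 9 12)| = 28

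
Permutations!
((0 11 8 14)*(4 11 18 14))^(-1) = ((0 18 14)(4 11 8))^(-1) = (0 14 18)(4 8 11)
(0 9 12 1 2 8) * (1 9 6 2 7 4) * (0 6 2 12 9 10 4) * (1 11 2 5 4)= (0 5 4 11 2 8 6 12 10 1 7)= [5, 7, 8, 3, 11, 4, 12, 0, 6, 9, 1, 2, 10]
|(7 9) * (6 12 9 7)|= |(6 12 9)|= 3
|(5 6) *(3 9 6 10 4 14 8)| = 8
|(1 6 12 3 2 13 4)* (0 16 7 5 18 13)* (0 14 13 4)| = |(0 16 7 5 18 4 1 6 12 3 2 14 13)| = 13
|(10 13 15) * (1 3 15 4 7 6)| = |(1 3 15 10 13 4 7 6)| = 8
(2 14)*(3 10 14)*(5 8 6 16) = (2 3 10 14)(5 8 6 16) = [0, 1, 3, 10, 4, 8, 16, 7, 6, 9, 14, 11, 12, 13, 2, 15, 5]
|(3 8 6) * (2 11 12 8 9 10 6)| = |(2 11 12 8)(3 9 10 6)| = 4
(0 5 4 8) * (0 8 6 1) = (8)(0 5 4 6 1) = [5, 0, 2, 3, 6, 4, 1, 7, 8]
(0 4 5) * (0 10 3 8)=(0 4 5 10 3 8)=[4, 1, 2, 8, 5, 10, 6, 7, 0, 9, 3]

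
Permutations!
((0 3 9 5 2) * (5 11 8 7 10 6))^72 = (0 9 8 10 5)(2 3 11 7 6)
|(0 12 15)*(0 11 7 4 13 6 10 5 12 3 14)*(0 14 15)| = 11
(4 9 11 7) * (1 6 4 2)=(1 6 4 9 11 7 2)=[0, 6, 1, 3, 9, 5, 4, 2, 8, 11, 10, 7]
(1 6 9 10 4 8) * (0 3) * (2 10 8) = [3, 6, 10, 0, 2, 5, 9, 7, 1, 8, 4] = (0 3)(1 6 9 8)(2 10 4)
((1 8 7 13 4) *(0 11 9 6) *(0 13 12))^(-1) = ((0 11 9 6 13 4 1 8 7 12))^(-1) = (0 12 7 8 1 4 13 6 9 11)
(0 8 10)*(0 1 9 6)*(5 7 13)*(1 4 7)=(0 8 10 4 7 13 5 1 9 6)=[8, 9, 2, 3, 7, 1, 0, 13, 10, 6, 4, 11, 12, 5]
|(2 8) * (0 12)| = |(0 12)(2 8)| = 2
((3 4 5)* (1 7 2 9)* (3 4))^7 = (1 9 2 7)(4 5)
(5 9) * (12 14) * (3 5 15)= [0, 1, 2, 5, 4, 9, 6, 7, 8, 15, 10, 11, 14, 13, 12, 3]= (3 5 9 15)(12 14)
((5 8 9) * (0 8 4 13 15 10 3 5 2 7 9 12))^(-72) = ((0 8 12)(2 7 9)(3 5 4 13 15 10))^(-72) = (15)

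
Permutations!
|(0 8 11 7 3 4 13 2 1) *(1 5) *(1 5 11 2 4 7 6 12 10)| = |(0 8 2 11 6 12 10 1)(3 7)(4 13)| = 8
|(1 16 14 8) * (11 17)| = |(1 16 14 8)(11 17)| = 4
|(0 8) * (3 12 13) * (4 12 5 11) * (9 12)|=|(0 8)(3 5 11 4 9 12 13)|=14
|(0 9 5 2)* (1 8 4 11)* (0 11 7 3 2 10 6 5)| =|(0 9)(1 8 4 7 3 2 11)(5 10 6)| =42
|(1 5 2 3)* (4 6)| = 4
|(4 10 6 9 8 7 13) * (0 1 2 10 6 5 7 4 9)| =11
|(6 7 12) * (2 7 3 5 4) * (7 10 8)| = 9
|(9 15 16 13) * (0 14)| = 4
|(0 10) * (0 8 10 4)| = |(0 4)(8 10)| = 2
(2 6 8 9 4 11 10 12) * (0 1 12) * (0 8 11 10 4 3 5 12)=[1, 0, 6, 5, 10, 12, 11, 7, 9, 3, 8, 4, 2]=(0 1)(2 6 11 4 10 8 9 3 5 12)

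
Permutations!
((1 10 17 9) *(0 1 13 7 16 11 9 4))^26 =((0 1 10 17 4)(7 16 11 9 13))^26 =(0 1 10 17 4)(7 16 11 9 13)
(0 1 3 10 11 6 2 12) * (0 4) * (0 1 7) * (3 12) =(0 7)(1 12 4)(2 3 10 11 6) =[7, 12, 3, 10, 1, 5, 2, 0, 8, 9, 11, 6, 4]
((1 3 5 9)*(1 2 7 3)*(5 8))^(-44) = ((2 7 3 8 5 9))^(-44) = (2 5 3)(7 9 8)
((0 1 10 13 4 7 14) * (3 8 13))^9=(14)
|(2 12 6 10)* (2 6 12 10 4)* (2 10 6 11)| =|(12)(2 6 4 10 11)| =5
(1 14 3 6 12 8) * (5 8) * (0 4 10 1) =[4, 14, 2, 6, 10, 8, 12, 7, 0, 9, 1, 11, 5, 13, 3] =(0 4 10 1 14 3 6 12 5 8)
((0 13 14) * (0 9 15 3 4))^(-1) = (0 4 3 15 9 14 13)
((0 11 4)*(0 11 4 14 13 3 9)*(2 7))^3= (0 14 9 11 3 4 13)(2 7)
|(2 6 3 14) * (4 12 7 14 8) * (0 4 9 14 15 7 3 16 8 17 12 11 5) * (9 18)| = |(0 4 11 5)(2 6 16 8 18 9 14)(3 17 12)(7 15)| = 84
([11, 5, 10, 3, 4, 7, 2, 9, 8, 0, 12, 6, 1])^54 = (0 10 7 6 1)(2 5 11 12 9)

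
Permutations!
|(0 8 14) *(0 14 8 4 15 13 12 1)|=6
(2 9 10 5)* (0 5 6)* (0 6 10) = (10)(0 5 2 9) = [5, 1, 9, 3, 4, 2, 6, 7, 8, 0, 10]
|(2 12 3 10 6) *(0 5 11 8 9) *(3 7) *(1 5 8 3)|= |(0 8 9)(1 5 11 3 10 6 2 12 7)|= 9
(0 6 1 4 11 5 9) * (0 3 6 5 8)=[5, 4, 2, 6, 11, 9, 1, 7, 0, 3, 10, 8]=(0 5 9 3 6 1 4 11 8)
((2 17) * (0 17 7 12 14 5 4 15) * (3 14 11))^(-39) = ((0 17 2 7 12 11 3 14 5 4 15))^(-39) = (0 11 15 12 4 7 5 2 14 17 3)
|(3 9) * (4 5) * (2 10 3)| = |(2 10 3 9)(4 5)| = 4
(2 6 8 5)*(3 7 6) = (2 3 7 6 8 5) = [0, 1, 3, 7, 4, 2, 8, 6, 5]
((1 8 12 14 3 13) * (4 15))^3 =((1 8 12 14 3 13)(4 15))^3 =(1 14)(3 8)(4 15)(12 13)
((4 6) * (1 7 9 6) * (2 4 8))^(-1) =(1 4 2 8 6 9 7)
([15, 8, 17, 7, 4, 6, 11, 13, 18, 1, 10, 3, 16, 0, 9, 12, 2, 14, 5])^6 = (0 14 6 15 9 11 12 1 3 16 8 7 2 18 13 17 5)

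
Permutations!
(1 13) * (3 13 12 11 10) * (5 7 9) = [0, 12, 2, 13, 4, 7, 6, 9, 8, 5, 3, 10, 11, 1] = (1 12 11 10 3 13)(5 7 9)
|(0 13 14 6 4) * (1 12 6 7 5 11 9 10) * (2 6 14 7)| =13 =|(0 13 7 5 11 9 10 1 12 14 2 6 4)|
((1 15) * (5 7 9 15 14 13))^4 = (1 7 14 9 13 15 5)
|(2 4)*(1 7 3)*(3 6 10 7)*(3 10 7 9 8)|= 10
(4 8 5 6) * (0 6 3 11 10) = (0 6 4 8 5 3 11 10) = [6, 1, 2, 11, 8, 3, 4, 7, 5, 9, 0, 10]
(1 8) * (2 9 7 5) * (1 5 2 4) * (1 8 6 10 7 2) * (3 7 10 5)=(10)(1 6 5 4 8 3 7)(2 9)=[0, 6, 9, 7, 8, 4, 5, 1, 3, 2, 10]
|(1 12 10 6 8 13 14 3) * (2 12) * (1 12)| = 14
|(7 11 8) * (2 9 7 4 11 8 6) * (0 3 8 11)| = |(0 3 8 4)(2 9 7 11 6)| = 20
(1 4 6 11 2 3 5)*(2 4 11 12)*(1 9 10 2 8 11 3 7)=(1 3 5 9 10 2 7)(4 6 12 8 11)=[0, 3, 7, 5, 6, 9, 12, 1, 11, 10, 2, 4, 8]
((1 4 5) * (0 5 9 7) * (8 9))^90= ((0 5 1 4 8 9 7))^90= (0 7 9 8 4 1 5)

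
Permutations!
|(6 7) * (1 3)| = |(1 3)(6 7)| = 2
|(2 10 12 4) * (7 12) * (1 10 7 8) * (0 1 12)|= 8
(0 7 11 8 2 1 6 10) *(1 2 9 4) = [7, 6, 2, 3, 1, 5, 10, 11, 9, 4, 0, 8] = (0 7 11 8 9 4 1 6 10)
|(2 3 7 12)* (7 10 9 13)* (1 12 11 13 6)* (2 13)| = |(1 12 13 7 11 2 3 10 9 6)| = 10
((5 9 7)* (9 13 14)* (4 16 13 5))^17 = (4 7 9 14 13 16)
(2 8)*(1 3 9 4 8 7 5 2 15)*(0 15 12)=[15, 3, 7, 9, 8, 2, 6, 5, 12, 4, 10, 11, 0, 13, 14, 1]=(0 15 1 3 9 4 8 12)(2 7 5)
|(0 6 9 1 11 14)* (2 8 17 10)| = 12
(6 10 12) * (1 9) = (1 9)(6 10 12) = [0, 9, 2, 3, 4, 5, 10, 7, 8, 1, 12, 11, 6]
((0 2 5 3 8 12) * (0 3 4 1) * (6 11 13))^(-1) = ((0 2 5 4 1)(3 8 12)(6 11 13))^(-1) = (0 1 4 5 2)(3 12 8)(6 13 11)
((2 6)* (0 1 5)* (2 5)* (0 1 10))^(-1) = (0 10)(1 5 6 2)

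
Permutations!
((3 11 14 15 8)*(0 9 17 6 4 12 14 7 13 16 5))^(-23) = (0 15 5 14 16 12 13 4 7 6 11 17 3 9 8)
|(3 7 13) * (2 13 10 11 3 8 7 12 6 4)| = |(2 13 8 7 10 11 3 12 6 4)| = 10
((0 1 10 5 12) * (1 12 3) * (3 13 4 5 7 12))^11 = ((0 3 1 10 7 12)(4 5 13))^11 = (0 12 7 10 1 3)(4 13 5)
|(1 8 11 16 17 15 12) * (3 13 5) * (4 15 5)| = 11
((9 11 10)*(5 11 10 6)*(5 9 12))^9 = ((5 11 6 9 10 12))^9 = (5 9)(6 12)(10 11)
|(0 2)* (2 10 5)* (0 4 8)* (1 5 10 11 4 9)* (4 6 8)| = 4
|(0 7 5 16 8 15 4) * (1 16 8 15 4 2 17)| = |(0 7 5 8 4)(1 16 15 2 17)| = 5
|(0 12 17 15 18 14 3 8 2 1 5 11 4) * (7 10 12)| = 15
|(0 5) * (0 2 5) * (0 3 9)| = 6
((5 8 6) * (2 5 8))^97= (2 5)(6 8)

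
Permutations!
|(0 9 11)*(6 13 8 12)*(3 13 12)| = 6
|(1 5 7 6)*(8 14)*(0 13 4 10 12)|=|(0 13 4 10 12)(1 5 7 6)(8 14)|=20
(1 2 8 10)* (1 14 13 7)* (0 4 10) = (0 4 10 14 13 7 1 2 8) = [4, 2, 8, 3, 10, 5, 6, 1, 0, 9, 14, 11, 12, 7, 13]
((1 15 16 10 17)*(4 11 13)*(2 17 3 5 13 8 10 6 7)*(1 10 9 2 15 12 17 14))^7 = (1 4 12 11 17 8 10 9 3 2 5 14 13)(6 16 15 7)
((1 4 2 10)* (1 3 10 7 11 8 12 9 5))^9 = (12)(3 10)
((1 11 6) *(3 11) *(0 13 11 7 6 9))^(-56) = (13)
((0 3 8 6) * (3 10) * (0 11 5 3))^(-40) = (11) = ((0 10)(3 8 6 11 5))^(-40)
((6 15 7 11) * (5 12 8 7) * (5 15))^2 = (15)(5 8 11)(6 12 7)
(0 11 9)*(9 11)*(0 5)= (11)(0 9 5)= [9, 1, 2, 3, 4, 0, 6, 7, 8, 5, 10, 11]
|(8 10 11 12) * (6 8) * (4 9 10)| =7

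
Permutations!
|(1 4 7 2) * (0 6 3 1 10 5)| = |(0 6 3 1 4 7 2 10 5)| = 9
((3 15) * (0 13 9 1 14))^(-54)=(15)(0 13 9 1 14)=((0 13 9 1 14)(3 15))^(-54)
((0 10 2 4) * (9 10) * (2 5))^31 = ((0 9 10 5 2 4))^31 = (0 9 10 5 2 4)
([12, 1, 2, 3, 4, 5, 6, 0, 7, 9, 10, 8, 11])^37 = (0 11 7 12 8)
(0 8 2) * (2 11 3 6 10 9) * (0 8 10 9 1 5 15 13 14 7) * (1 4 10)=[1, 5, 8, 6, 10, 15, 9, 0, 11, 2, 4, 3, 12, 14, 7, 13]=(0 1 5 15 13 14 7)(2 8 11 3 6 9)(4 10)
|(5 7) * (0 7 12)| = |(0 7 5 12)| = 4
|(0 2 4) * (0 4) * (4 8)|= |(0 2)(4 8)|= 2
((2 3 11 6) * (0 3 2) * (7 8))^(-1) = ((0 3 11 6)(7 8))^(-1) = (0 6 11 3)(7 8)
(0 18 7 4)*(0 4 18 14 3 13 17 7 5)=(0 14 3 13 17 7 18 5)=[14, 1, 2, 13, 4, 0, 6, 18, 8, 9, 10, 11, 12, 17, 3, 15, 16, 7, 5]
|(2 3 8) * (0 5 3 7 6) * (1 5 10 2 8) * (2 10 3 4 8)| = 9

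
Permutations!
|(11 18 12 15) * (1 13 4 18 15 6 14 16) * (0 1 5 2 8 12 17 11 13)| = 42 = |(0 1)(2 8 12 6 14 16 5)(4 18 17 11 15 13)|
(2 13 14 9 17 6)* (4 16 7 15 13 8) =(2 8 4 16 7 15 13 14 9 17 6) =[0, 1, 8, 3, 16, 5, 2, 15, 4, 17, 10, 11, 12, 14, 9, 13, 7, 6]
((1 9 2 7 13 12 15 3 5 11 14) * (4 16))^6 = ((1 9 2 7 13 12 15 3 5 11 14)(4 16))^6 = (16)(1 15 9 3 2 5 7 11 13 14 12)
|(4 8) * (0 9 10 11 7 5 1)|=|(0 9 10 11 7 5 1)(4 8)|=14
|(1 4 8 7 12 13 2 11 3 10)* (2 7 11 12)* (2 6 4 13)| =|(1 13 7 6 4 8 11 3 10)(2 12)| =18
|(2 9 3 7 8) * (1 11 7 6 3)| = |(1 11 7 8 2 9)(3 6)| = 6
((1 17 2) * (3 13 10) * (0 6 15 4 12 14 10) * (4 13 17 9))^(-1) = ((0 6 15 13)(1 9 4 12 14 10 3 17 2))^(-1) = (0 13 15 6)(1 2 17 3 10 14 12 4 9)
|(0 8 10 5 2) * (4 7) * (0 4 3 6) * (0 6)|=8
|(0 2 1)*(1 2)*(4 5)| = |(0 1)(4 5)| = 2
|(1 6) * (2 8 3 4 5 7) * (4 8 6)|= |(1 4 5 7 2 6)(3 8)|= 6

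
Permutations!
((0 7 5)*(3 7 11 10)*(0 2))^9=((0 11 10 3 7 5 2))^9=(0 10 7 2 11 3 5)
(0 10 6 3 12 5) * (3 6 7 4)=[10, 1, 2, 12, 3, 0, 6, 4, 8, 9, 7, 11, 5]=(0 10 7 4 3 12 5)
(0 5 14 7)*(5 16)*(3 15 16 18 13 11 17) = [18, 1, 2, 15, 4, 14, 6, 0, 8, 9, 10, 17, 12, 11, 7, 16, 5, 3, 13] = (0 18 13 11 17 3 15 16 5 14 7)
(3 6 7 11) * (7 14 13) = (3 6 14 13 7 11) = [0, 1, 2, 6, 4, 5, 14, 11, 8, 9, 10, 3, 12, 7, 13]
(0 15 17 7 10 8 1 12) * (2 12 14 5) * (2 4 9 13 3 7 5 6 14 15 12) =(0 12)(1 15 17 5 4 9 13 3 7 10 8)(6 14) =[12, 15, 2, 7, 9, 4, 14, 10, 1, 13, 8, 11, 0, 3, 6, 17, 16, 5]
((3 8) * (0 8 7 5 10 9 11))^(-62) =(0 3 5 9)(7 10 11 8)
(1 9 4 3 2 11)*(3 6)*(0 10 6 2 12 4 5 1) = (0 10 6 3 12 4 2 11)(1 9 5) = [10, 9, 11, 12, 2, 1, 3, 7, 8, 5, 6, 0, 4]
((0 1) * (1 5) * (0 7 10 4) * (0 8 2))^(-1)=(0 2 8 4 10 7 1 5)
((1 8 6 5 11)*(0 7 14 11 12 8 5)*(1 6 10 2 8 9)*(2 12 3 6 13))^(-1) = ((0 7 14 11 13 2 8 10 12 9 1 5 3 6))^(-1) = (0 6 3 5 1 9 12 10 8 2 13 11 14 7)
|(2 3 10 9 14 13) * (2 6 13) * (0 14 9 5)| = |(0 14 2 3 10 5)(6 13)| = 6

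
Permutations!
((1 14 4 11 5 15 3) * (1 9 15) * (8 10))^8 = ((1 14 4 11 5)(3 9 15)(8 10))^8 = (1 11 14 5 4)(3 15 9)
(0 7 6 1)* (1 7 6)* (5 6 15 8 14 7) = (0 15 8 14 7 1)(5 6) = [15, 0, 2, 3, 4, 6, 5, 1, 14, 9, 10, 11, 12, 13, 7, 8]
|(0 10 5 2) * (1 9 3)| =|(0 10 5 2)(1 9 3)| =12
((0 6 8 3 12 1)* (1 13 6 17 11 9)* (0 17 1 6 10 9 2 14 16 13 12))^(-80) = (0 8 9 13 14 11 1 3 6 10 16 2 17)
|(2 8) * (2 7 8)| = 2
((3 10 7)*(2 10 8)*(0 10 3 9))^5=((0 10 7 9)(2 3 8))^5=(0 10 7 9)(2 8 3)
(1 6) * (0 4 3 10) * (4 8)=(0 8 4 3 10)(1 6)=[8, 6, 2, 10, 3, 5, 1, 7, 4, 9, 0]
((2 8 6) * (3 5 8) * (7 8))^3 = ((2 3 5 7 8 6))^3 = (2 7)(3 8)(5 6)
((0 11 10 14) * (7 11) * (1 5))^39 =((0 7 11 10 14)(1 5))^39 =(0 14 10 11 7)(1 5)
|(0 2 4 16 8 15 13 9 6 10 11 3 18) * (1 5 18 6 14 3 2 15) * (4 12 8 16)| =15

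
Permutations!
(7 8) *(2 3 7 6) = (2 3 7 8 6) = [0, 1, 3, 7, 4, 5, 2, 8, 6]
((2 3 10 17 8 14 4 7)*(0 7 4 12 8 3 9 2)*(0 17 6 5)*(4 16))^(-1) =((0 7 17 3 10 6 5)(2 9)(4 16)(8 14 12))^(-1) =(0 5 6 10 3 17 7)(2 9)(4 16)(8 12 14)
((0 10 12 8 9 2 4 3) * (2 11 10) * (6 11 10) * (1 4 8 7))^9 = (0 3 4 1 7 12 10 9 8 2)(6 11)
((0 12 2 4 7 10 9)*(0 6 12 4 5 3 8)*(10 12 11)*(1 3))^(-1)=(0 8 3 1 5 2 12 7 4)(6 9 10 11)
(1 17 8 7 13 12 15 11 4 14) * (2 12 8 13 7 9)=(1 17 13 8 9 2 12 15 11 4 14)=[0, 17, 12, 3, 14, 5, 6, 7, 9, 2, 10, 4, 15, 8, 1, 11, 16, 13]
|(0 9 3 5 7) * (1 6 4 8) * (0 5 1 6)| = 12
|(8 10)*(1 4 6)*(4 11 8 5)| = 7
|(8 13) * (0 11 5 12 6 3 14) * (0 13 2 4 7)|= 12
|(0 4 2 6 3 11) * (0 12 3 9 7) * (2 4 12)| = |(0 12 3 11 2 6 9 7)| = 8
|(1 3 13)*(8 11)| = |(1 3 13)(8 11)| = 6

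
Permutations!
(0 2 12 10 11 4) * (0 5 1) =(0 2 12 10 11 4 5 1) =[2, 0, 12, 3, 5, 1, 6, 7, 8, 9, 11, 4, 10]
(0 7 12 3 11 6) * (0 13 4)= (0 7 12 3 11 6 13 4)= [7, 1, 2, 11, 0, 5, 13, 12, 8, 9, 10, 6, 3, 4]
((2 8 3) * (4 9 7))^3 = (9)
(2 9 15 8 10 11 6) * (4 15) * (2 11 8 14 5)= (2 9 4 15 14 5)(6 11)(8 10)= [0, 1, 9, 3, 15, 2, 11, 7, 10, 4, 8, 6, 12, 13, 5, 14]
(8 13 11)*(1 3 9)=(1 3 9)(8 13 11)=[0, 3, 2, 9, 4, 5, 6, 7, 13, 1, 10, 8, 12, 11]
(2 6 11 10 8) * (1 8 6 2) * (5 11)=(1 8)(5 11 10 6)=[0, 8, 2, 3, 4, 11, 5, 7, 1, 9, 6, 10]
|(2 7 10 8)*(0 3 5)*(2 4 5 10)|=6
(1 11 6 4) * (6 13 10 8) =(1 11 13 10 8 6 4) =[0, 11, 2, 3, 1, 5, 4, 7, 6, 9, 8, 13, 12, 10]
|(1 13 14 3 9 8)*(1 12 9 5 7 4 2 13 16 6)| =|(1 16 6)(2 13 14 3 5 7 4)(8 12 9)| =21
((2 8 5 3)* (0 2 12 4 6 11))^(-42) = (0 5 4)(2 3 6)(8 12 11)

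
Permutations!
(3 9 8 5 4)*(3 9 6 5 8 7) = (3 6 5 4 9 7) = [0, 1, 2, 6, 9, 4, 5, 3, 8, 7]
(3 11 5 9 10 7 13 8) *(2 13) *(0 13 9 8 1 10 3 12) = (0 13 1 10 7 2 9 3 11 5 8 12) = [13, 10, 9, 11, 4, 8, 6, 2, 12, 3, 7, 5, 0, 1]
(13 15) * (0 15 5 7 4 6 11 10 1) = (0 15 13 5 7 4 6 11 10 1) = [15, 0, 2, 3, 6, 7, 11, 4, 8, 9, 1, 10, 12, 5, 14, 13]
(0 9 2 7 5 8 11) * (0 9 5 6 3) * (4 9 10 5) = (0 4 9 2 7 6 3)(5 8 11 10) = [4, 1, 7, 0, 9, 8, 3, 6, 11, 2, 5, 10]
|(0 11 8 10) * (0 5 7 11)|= |(5 7 11 8 10)|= 5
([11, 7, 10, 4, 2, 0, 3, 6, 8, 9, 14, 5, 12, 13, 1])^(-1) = (0 5 11)(1 14 10 2 4 3 6 7)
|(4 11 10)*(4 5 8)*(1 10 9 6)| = 8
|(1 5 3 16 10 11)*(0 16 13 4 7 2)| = 11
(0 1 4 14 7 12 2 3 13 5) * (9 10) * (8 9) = (0 1 4 14 7 12 2 3 13 5)(8 9 10) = [1, 4, 3, 13, 14, 0, 6, 12, 9, 10, 8, 11, 2, 5, 7]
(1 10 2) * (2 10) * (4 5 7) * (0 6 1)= (10)(0 6 1 2)(4 5 7)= [6, 2, 0, 3, 5, 7, 1, 4, 8, 9, 10]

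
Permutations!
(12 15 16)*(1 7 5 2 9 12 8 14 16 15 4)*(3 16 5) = (1 7 3 16 8 14 5 2 9 12 4) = [0, 7, 9, 16, 1, 2, 6, 3, 14, 12, 10, 11, 4, 13, 5, 15, 8]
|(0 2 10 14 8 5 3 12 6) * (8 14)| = |(14)(0 2 10 8 5 3 12 6)| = 8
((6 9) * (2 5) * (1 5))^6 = (9)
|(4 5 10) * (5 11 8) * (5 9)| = 6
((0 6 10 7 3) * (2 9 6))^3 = (0 6 3 9 7 2 10)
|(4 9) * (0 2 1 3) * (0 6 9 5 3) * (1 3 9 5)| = 8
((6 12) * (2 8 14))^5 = ((2 8 14)(6 12))^5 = (2 14 8)(6 12)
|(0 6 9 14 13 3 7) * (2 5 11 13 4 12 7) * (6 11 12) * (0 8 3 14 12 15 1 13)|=|(0 11)(1 13 14 4 6 9 12 7 8 3 2 5 15)|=26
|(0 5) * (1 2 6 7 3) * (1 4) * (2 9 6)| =6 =|(0 5)(1 9 6 7 3 4)|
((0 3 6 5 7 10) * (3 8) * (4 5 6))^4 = (0 5 8 7 3 10 4)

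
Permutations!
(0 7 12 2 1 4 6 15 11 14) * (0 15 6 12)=(0 7)(1 4 12 2)(11 14 15)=[7, 4, 1, 3, 12, 5, 6, 0, 8, 9, 10, 14, 2, 13, 15, 11]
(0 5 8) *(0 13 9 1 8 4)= (0 5 4)(1 8 13 9)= [5, 8, 2, 3, 0, 4, 6, 7, 13, 1, 10, 11, 12, 9]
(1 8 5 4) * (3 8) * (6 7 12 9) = (1 3 8 5 4)(6 7 12 9) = [0, 3, 2, 8, 1, 4, 7, 12, 5, 6, 10, 11, 9]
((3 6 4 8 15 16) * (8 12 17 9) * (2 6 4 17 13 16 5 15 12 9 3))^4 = (2 4 13 17 8)(3 12 6 9 16) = ((2 6 17 3 4 9 8 12 13 16)(5 15))^4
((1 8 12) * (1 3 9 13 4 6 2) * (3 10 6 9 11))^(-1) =((1 8 12 10 6 2)(3 11)(4 9 13))^(-1) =(1 2 6 10 12 8)(3 11)(4 13 9)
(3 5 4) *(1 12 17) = (1 12 17)(3 5 4) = [0, 12, 2, 5, 3, 4, 6, 7, 8, 9, 10, 11, 17, 13, 14, 15, 16, 1]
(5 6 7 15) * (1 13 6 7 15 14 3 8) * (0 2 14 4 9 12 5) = (0 2 14 3 8 1 13 6 15)(4 9 12 5 7) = [2, 13, 14, 8, 9, 7, 15, 4, 1, 12, 10, 11, 5, 6, 3, 0]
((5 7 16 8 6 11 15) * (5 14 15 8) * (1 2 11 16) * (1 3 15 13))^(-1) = ((1 2 11 8 6 16 5 7 3 15 14 13))^(-1) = (1 13 14 15 3 7 5 16 6 8 11 2)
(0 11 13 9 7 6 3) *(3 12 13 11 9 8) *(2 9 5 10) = (0 5 10 2 9 7 6 12 13 8 3) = [5, 1, 9, 0, 4, 10, 12, 6, 3, 7, 2, 11, 13, 8]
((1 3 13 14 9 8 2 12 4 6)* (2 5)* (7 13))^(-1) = ((1 3 7 13 14 9 8 5 2 12 4 6))^(-1) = (1 6 4 12 2 5 8 9 14 13 7 3)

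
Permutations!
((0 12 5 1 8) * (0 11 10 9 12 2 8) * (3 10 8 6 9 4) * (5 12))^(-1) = (12)(0 1 5 9 6 2)(3 4 10)(8 11)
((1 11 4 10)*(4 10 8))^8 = (1 10 11) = ((1 11 10)(4 8))^8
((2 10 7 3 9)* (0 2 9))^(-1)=(0 3 7 10 2)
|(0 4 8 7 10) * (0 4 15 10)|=|(0 15 10 4 8 7)|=6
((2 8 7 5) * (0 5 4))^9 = ((0 5 2 8 7 4))^9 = (0 8)(2 4)(5 7)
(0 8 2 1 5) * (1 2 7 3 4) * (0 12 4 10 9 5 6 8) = [0, 6, 2, 10, 1, 12, 8, 3, 7, 5, 9, 11, 4] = (1 6 8 7 3 10 9 5 12 4)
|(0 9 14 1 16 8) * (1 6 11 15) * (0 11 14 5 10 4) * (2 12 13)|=30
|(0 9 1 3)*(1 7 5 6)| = 7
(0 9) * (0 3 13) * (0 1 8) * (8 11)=[9, 11, 2, 13, 4, 5, 6, 7, 0, 3, 10, 8, 12, 1]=(0 9 3 13 1 11 8)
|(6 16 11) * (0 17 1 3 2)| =15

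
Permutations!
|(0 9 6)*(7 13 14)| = 3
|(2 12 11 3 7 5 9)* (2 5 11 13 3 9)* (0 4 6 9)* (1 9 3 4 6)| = |(0 6 3 7 11)(1 9 5 2 12 13 4)| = 35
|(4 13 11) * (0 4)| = |(0 4 13 11)| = 4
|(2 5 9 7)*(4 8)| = |(2 5 9 7)(4 8)| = 4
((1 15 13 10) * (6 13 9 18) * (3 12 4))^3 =((1 15 9 18 6 13 10)(3 12 4))^3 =(1 18 10 9 13 15 6)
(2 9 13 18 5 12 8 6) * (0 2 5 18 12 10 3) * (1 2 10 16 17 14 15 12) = [10, 2, 9, 0, 4, 16, 5, 7, 6, 13, 3, 11, 8, 1, 15, 12, 17, 14, 18] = (18)(0 10 3)(1 2 9 13)(5 16 17 14 15 12 8 6)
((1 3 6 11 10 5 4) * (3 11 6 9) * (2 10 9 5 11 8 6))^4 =((1 8 6 2 10 11 9 3 5 4))^4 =(1 10 5 6 9)(2 3 8 11 4)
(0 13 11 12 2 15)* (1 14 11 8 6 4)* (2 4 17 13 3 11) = (0 3 11 12 4 1 14 2 15)(6 17 13 8) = [3, 14, 15, 11, 1, 5, 17, 7, 6, 9, 10, 12, 4, 8, 2, 0, 16, 13]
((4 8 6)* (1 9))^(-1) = (1 9)(4 6 8)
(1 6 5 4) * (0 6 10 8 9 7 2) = (0 6 5 4 1 10 8 9 7 2) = [6, 10, 0, 3, 1, 4, 5, 2, 9, 7, 8]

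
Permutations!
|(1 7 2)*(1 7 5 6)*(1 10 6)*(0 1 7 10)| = |(0 1 5 7 2 10 6)| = 7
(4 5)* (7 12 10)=(4 5)(7 12 10)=[0, 1, 2, 3, 5, 4, 6, 12, 8, 9, 7, 11, 10]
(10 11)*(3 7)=[0, 1, 2, 7, 4, 5, 6, 3, 8, 9, 11, 10]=(3 7)(10 11)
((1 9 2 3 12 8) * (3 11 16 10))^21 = (1 11 3)(2 10 8)(9 16 12)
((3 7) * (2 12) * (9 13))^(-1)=(2 12)(3 7)(9 13)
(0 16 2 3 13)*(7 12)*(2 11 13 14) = [16, 1, 3, 14, 4, 5, 6, 12, 8, 9, 10, 13, 7, 0, 2, 15, 11] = (0 16 11 13)(2 3 14)(7 12)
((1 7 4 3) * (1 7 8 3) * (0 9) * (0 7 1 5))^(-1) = ((0 9 7 4 5)(1 8 3))^(-1) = (0 5 4 7 9)(1 3 8)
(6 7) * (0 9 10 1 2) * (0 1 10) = (10)(0 9)(1 2)(6 7) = [9, 2, 1, 3, 4, 5, 7, 6, 8, 0, 10]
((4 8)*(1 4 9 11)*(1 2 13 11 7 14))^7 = (1 4 8 9 7 14)(2 13 11)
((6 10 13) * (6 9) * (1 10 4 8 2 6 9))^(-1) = ((1 10 13)(2 6 4 8))^(-1) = (1 13 10)(2 8 4 6)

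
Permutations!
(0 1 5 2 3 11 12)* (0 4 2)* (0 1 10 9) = [10, 5, 3, 11, 2, 1, 6, 7, 8, 0, 9, 12, 4] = (0 10 9)(1 5)(2 3 11 12 4)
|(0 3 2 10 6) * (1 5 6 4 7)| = |(0 3 2 10 4 7 1 5 6)| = 9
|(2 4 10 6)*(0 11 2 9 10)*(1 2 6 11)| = |(0 1 2 4)(6 9 10 11)| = 4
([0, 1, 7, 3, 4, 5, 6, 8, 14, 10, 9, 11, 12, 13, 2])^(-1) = (2 14 8 7)(9 10)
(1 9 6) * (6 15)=(1 9 15 6)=[0, 9, 2, 3, 4, 5, 1, 7, 8, 15, 10, 11, 12, 13, 14, 6]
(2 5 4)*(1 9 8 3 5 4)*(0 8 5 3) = (0 8)(1 9 5)(2 4) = [8, 9, 4, 3, 2, 1, 6, 7, 0, 5]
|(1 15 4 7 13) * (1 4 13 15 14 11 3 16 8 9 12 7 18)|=13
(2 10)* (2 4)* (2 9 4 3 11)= [0, 1, 10, 11, 9, 5, 6, 7, 8, 4, 3, 2]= (2 10 3 11)(4 9)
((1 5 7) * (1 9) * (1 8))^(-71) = ((1 5 7 9 8))^(-71) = (1 8 9 7 5)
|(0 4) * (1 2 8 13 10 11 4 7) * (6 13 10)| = |(0 7 1 2 8 10 11 4)(6 13)| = 8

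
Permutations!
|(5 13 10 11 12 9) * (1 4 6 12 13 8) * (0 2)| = 42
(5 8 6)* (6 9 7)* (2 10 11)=[0, 1, 10, 3, 4, 8, 5, 6, 9, 7, 11, 2]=(2 10 11)(5 8 9 7 6)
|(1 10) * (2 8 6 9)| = 4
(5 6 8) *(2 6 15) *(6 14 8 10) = [0, 1, 14, 3, 4, 15, 10, 7, 5, 9, 6, 11, 12, 13, 8, 2] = (2 14 8 5 15)(6 10)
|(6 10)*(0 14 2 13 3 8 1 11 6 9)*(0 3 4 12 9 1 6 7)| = |(0 14 2 13 4 12 9 3 8 6 10 1 11 7)| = 14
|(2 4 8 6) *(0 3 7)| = 12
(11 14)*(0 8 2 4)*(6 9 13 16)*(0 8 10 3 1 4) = (0 10 3 1 4 8 2)(6 9 13 16)(11 14) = [10, 4, 0, 1, 8, 5, 9, 7, 2, 13, 3, 14, 12, 16, 11, 15, 6]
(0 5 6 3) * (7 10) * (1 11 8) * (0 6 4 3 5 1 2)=[1, 11, 0, 6, 3, 4, 5, 10, 2, 9, 7, 8]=(0 1 11 8 2)(3 6 5 4)(7 10)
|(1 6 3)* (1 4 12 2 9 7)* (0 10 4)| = |(0 10 4 12 2 9 7 1 6 3)| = 10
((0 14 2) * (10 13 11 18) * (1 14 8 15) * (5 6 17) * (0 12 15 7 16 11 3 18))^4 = (18)(0 11 16 7 8)(1 15 12 2 14)(5 6 17)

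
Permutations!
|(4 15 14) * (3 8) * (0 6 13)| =6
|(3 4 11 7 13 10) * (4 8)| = 7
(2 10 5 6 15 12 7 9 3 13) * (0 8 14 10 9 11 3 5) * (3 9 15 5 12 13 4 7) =(0 8 14 10)(2 15 13)(3 4 7 11 9 12)(5 6) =[8, 1, 15, 4, 7, 6, 5, 11, 14, 12, 0, 9, 3, 2, 10, 13]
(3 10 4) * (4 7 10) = (3 4)(7 10) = [0, 1, 2, 4, 3, 5, 6, 10, 8, 9, 7]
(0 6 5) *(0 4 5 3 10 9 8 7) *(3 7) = (0 6 7)(3 10 9 8)(4 5) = [6, 1, 2, 10, 5, 4, 7, 0, 3, 8, 9]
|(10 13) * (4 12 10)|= 4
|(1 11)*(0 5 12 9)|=4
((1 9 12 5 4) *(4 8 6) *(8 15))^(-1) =(1 4 6 8 15 5 12 9)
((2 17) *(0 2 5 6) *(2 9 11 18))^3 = ((0 9 11 18 2 17 5 6))^3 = (0 18 5 9 2 6 11 17)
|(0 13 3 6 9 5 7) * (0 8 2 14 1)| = |(0 13 3 6 9 5 7 8 2 14 1)| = 11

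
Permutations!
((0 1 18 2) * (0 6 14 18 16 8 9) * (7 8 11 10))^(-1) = (0 9 8 7 10 11 16 1)(2 18 14 6)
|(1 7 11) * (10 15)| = 6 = |(1 7 11)(10 15)|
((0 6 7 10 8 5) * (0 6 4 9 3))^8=((0 4 9 3)(5 6 7 10 8))^8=(5 10 6 8 7)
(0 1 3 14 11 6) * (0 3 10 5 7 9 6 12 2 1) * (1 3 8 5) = (1 10)(2 3 14 11 12)(5 7 9 6 8) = [0, 10, 3, 14, 4, 7, 8, 9, 5, 6, 1, 12, 2, 13, 11]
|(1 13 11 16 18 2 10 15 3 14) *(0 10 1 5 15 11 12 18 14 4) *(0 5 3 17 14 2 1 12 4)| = |(0 10 11 16 2 12 18 1 13 4 5 15 17 14 3)| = 15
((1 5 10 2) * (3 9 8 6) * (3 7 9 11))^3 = (1 2 10 5)(3 11)(6 8 9 7)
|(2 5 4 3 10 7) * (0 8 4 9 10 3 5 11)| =9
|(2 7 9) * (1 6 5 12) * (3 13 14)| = |(1 6 5 12)(2 7 9)(3 13 14)| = 12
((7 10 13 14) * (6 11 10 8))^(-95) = ((6 11 10 13 14 7 8))^(-95) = (6 13 8 10 7 11 14)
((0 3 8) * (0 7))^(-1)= (0 7 8 3)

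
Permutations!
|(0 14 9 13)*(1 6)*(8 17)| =4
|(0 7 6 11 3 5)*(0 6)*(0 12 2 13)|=20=|(0 7 12 2 13)(3 5 6 11)|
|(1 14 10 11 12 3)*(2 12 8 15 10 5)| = |(1 14 5 2 12 3)(8 15 10 11)| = 12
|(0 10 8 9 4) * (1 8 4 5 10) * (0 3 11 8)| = 14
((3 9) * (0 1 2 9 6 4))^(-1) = (0 4 6 3 9 2 1)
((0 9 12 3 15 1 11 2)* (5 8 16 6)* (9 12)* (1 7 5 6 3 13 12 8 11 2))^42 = ((0 8 16 3 15 7 5 11 1 2)(12 13))^42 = (0 16 15 5 1)(2 8 3 7 11)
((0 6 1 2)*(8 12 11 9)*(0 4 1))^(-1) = ((0 6)(1 2 4)(8 12 11 9))^(-1) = (0 6)(1 4 2)(8 9 11 12)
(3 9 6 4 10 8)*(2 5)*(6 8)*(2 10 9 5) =(3 5 10 6 4 9 8) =[0, 1, 2, 5, 9, 10, 4, 7, 3, 8, 6]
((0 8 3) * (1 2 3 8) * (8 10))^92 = (10)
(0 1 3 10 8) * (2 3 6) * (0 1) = (1 6 2 3 10 8) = [0, 6, 3, 10, 4, 5, 2, 7, 1, 9, 8]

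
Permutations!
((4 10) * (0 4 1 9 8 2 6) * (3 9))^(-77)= (0 3 6 1 2 10 8 4 9)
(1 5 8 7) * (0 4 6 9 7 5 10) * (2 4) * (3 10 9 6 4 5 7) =(0 2 5 8 7 1 9 3 10) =[2, 9, 5, 10, 4, 8, 6, 1, 7, 3, 0]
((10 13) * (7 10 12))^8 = (13)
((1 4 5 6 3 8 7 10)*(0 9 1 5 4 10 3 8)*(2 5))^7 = ((0 9 1 10 2 5 6 8 7 3))^7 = (0 8 2 9 7 5 1 3 6 10)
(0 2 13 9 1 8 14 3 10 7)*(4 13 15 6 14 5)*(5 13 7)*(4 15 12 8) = (0 2 12 8 13 9 1 4 7)(3 10 5 15 6 14) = [2, 4, 12, 10, 7, 15, 14, 0, 13, 1, 5, 11, 8, 9, 3, 6]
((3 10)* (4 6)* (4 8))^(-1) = (3 10)(4 8 6)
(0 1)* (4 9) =[1, 0, 2, 3, 9, 5, 6, 7, 8, 4] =(0 1)(4 9)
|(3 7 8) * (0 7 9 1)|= 6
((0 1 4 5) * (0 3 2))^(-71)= ((0 1 4 5 3 2))^(-71)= (0 1 4 5 3 2)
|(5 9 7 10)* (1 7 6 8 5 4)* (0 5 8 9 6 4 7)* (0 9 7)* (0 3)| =|(0 5 6 7 10 3)(1 9 4)| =6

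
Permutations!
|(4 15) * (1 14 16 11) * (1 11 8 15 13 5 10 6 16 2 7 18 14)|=|(2 7 18 14)(4 13 5 10 6 16 8 15)|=8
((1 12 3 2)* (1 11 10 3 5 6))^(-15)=(1 12 5 6)(2 11 10 3)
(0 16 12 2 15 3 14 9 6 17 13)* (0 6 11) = (0 16 12 2 15 3 14 9 11)(6 17 13) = [16, 1, 15, 14, 4, 5, 17, 7, 8, 11, 10, 0, 2, 6, 9, 3, 12, 13]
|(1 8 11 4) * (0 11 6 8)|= 4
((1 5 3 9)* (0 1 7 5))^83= ((0 1)(3 9 7 5))^83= (0 1)(3 5 7 9)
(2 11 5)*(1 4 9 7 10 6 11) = [0, 4, 1, 3, 9, 2, 11, 10, 8, 7, 6, 5] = (1 4 9 7 10 6 11 5 2)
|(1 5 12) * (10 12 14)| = 5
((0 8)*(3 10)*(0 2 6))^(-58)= (10)(0 2)(6 8)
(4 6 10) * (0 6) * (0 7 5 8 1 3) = (0 6 10 4 7 5 8 1 3) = [6, 3, 2, 0, 7, 8, 10, 5, 1, 9, 4]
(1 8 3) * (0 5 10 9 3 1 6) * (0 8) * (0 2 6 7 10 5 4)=(0 4)(1 2 6 8)(3 7 10 9)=[4, 2, 6, 7, 0, 5, 8, 10, 1, 3, 9]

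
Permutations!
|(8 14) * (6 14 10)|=|(6 14 8 10)|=4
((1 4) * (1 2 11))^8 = (11) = ((1 4 2 11))^8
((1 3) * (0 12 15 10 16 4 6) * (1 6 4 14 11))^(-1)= ((0 12 15 10 16 14 11 1 3 6))^(-1)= (0 6 3 1 11 14 16 10 15 12)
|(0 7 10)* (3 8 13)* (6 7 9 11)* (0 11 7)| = 6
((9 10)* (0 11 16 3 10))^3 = ((0 11 16 3 10 9))^3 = (0 3)(9 16)(10 11)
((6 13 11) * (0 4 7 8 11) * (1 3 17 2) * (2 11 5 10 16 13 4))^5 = (0 11 5 2 6 10 1 4 16 3 7 13 17 8)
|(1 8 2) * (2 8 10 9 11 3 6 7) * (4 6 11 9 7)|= |(1 10 7 2)(3 11)(4 6)|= 4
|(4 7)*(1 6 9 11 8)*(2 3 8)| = |(1 6 9 11 2 3 8)(4 7)| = 14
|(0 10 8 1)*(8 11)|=|(0 10 11 8 1)|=5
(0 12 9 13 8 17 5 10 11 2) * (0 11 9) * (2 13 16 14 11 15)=[12, 1, 15, 3, 4, 10, 6, 7, 17, 16, 9, 13, 0, 8, 11, 2, 14, 5]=(0 12)(2 15)(5 10 9 16 14 11 13 8 17)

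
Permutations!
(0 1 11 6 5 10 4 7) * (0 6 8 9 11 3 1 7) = [7, 3, 2, 1, 0, 10, 5, 6, 9, 11, 4, 8] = (0 7 6 5 10 4)(1 3)(8 9 11)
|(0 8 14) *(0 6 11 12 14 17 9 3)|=|(0 8 17 9 3)(6 11 12 14)|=20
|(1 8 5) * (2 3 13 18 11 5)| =|(1 8 2 3 13 18 11 5)| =8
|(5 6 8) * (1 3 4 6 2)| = |(1 3 4 6 8 5 2)| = 7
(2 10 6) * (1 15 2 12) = (1 15 2 10 6 12) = [0, 15, 10, 3, 4, 5, 12, 7, 8, 9, 6, 11, 1, 13, 14, 2]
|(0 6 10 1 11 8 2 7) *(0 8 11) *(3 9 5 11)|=|(0 6 10 1)(2 7 8)(3 9 5 11)|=12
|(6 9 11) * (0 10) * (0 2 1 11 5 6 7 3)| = |(0 10 2 1 11 7 3)(5 6 9)| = 21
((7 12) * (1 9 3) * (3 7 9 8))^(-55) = (1 3 8)(7 9 12)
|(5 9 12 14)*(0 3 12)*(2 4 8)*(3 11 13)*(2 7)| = 8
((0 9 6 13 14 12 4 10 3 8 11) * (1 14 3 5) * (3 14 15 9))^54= (0 8)(1 13 10 9 12)(3 11)(4 15 14 5 6)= ((0 3 8 11)(1 15 9 6 13 14 12 4 10 5))^54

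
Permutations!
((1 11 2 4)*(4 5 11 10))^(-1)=((1 10 4)(2 5 11))^(-1)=(1 4 10)(2 11 5)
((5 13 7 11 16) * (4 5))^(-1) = (4 16 11 7 13 5)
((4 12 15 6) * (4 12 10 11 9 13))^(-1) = (4 13 9 11 10)(6 15 12)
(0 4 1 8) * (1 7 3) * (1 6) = [4, 8, 2, 6, 7, 5, 1, 3, 0] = (0 4 7 3 6 1 8)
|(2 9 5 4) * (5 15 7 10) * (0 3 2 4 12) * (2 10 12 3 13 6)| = |(0 13 6 2 9 15 7 12)(3 10 5)| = 24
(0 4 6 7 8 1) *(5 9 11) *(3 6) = (0 4 3 6 7 8 1)(5 9 11) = [4, 0, 2, 6, 3, 9, 7, 8, 1, 11, 10, 5]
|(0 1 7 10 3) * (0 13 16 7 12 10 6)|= |(0 1 12 10 3 13 16 7 6)|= 9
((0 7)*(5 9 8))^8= (5 8 9)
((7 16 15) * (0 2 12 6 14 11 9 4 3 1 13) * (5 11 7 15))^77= ((0 2 12 6 14 7 16 5 11 9 4 3 1 13))^77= (0 5)(1 7)(2 11)(3 14)(4 6)(9 12)(13 16)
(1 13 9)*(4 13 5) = (1 5 4 13 9) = [0, 5, 2, 3, 13, 4, 6, 7, 8, 1, 10, 11, 12, 9]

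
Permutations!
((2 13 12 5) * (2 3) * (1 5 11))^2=((1 5 3 2 13 12 11))^2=(1 3 13 11 5 2 12)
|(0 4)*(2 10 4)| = |(0 2 10 4)| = 4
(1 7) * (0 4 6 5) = (0 4 6 5)(1 7) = [4, 7, 2, 3, 6, 0, 5, 1]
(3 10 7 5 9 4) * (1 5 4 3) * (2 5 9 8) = (1 9 3 10 7 4)(2 5 8) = [0, 9, 5, 10, 1, 8, 6, 4, 2, 3, 7]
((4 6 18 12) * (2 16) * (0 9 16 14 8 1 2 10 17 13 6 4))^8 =(0 12 18 6 13 17 10 16 9)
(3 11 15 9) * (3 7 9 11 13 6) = (3 13 6)(7 9)(11 15) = [0, 1, 2, 13, 4, 5, 3, 9, 8, 7, 10, 15, 12, 6, 14, 11]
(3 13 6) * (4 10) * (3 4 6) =(3 13)(4 10 6) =[0, 1, 2, 13, 10, 5, 4, 7, 8, 9, 6, 11, 12, 3]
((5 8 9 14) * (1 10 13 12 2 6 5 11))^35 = ((1 10 13 12 2 6 5 8 9 14 11))^35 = (1 13 2 5 9 11 10 12 6 8 14)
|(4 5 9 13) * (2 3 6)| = 12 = |(2 3 6)(4 5 9 13)|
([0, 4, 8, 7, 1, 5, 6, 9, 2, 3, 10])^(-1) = (10)(1 4)(2 8)(3 9 7)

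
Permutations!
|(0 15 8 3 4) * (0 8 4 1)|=6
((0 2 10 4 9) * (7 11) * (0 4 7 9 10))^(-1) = (0 2)(4 9 11 7 10)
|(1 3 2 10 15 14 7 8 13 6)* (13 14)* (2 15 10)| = 15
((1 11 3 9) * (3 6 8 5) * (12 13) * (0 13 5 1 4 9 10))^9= (0 5)(1 11 6 8)(3 13)(4 9)(10 12)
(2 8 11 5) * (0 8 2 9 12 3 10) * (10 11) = (0 8 10)(3 11 5 9 12) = [8, 1, 2, 11, 4, 9, 6, 7, 10, 12, 0, 5, 3]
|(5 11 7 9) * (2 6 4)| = |(2 6 4)(5 11 7 9)| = 12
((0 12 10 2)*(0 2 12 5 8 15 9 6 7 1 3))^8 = ((0 5 8 15 9 6 7 1 3)(10 12))^8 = (0 3 1 7 6 9 15 8 5)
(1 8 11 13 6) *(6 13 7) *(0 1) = (13)(0 1 8 11 7 6) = [1, 8, 2, 3, 4, 5, 0, 6, 11, 9, 10, 7, 12, 13]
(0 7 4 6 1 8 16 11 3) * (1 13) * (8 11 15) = (0 7 4 6 13 1 11 3)(8 16 15) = [7, 11, 2, 0, 6, 5, 13, 4, 16, 9, 10, 3, 12, 1, 14, 8, 15]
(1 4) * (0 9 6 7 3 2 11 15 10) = (0 9 6 7 3 2 11 15 10)(1 4) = [9, 4, 11, 2, 1, 5, 7, 3, 8, 6, 0, 15, 12, 13, 14, 10]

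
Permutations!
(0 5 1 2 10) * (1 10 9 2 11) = [5, 11, 9, 3, 4, 10, 6, 7, 8, 2, 0, 1] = (0 5 10)(1 11)(2 9)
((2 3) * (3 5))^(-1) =((2 5 3))^(-1) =(2 3 5)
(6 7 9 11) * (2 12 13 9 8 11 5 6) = [0, 1, 12, 3, 4, 6, 7, 8, 11, 5, 10, 2, 13, 9] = (2 12 13 9 5 6 7 8 11)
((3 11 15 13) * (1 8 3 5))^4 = ((1 8 3 11 15 13 5))^4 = (1 15 8 13 3 5 11)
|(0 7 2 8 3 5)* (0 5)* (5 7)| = |(0 5 7 2 8 3)| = 6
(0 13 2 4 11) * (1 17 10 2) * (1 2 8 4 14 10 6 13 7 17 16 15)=[7, 16, 14, 3, 11, 5, 13, 17, 4, 9, 8, 0, 12, 2, 10, 1, 15, 6]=(0 7 17 6 13 2 14 10 8 4 11)(1 16 15)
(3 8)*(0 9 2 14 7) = (0 9 2 14 7)(3 8) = [9, 1, 14, 8, 4, 5, 6, 0, 3, 2, 10, 11, 12, 13, 7]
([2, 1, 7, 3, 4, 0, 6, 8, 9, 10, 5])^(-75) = [7, 1, 8, 3, 4, 2, 6, 9, 10, 5, 0]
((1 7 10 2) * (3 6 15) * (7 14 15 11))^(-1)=((1 14 15 3 6 11 7 10 2))^(-1)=(1 2 10 7 11 6 3 15 14)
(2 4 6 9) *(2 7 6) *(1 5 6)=(1 5 6 9 7)(2 4)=[0, 5, 4, 3, 2, 6, 9, 1, 8, 7]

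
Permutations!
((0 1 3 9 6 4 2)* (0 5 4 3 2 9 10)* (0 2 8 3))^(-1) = (0 6 9 4 5 2 10 3 8 1)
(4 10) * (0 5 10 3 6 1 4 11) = (0 5 10 11)(1 4 3 6) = [5, 4, 2, 6, 3, 10, 1, 7, 8, 9, 11, 0]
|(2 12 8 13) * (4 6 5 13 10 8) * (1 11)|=|(1 11)(2 12 4 6 5 13)(8 10)|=6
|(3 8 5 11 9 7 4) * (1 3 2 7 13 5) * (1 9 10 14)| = 9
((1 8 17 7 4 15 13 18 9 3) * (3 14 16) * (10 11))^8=((1 8 17 7 4 15 13 18 9 14 16 3)(10 11))^8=(1 9 4)(3 18 7)(8 14 15)(13 17 16)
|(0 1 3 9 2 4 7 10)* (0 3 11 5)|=12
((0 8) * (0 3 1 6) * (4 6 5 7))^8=(8)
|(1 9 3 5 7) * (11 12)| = |(1 9 3 5 7)(11 12)| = 10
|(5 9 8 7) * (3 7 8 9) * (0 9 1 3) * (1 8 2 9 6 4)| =|(0 6 4 1 3 7 5)(2 9 8)| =21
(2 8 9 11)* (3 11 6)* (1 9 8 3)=(1 9 6)(2 3 11)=[0, 9, 3, 11, 4, 5, 1, 7, 8, 6, 10, 2]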